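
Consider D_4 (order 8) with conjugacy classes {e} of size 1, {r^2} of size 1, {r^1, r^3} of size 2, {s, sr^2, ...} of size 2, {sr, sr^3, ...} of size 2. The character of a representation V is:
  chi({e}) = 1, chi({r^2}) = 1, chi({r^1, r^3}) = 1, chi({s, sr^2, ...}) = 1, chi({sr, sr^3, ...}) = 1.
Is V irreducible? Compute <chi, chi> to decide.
Irreducible: <chi, chi> = 1.

Derivation: <chi, chi> = (1/|G|) sum_C |C| * |chi(C)|^2 = (1/8)[1*|1|^2 + 1*|1|^2 + 2*|1|^2 + 2*|1|^2 + 2*|1|^2]
  = (1/8)[(1) + (1) + (2) + (2) + (2)] = 8/8 = 1.
A character is irreducible iff <chi, chi> = 1, so this representation is irreducible.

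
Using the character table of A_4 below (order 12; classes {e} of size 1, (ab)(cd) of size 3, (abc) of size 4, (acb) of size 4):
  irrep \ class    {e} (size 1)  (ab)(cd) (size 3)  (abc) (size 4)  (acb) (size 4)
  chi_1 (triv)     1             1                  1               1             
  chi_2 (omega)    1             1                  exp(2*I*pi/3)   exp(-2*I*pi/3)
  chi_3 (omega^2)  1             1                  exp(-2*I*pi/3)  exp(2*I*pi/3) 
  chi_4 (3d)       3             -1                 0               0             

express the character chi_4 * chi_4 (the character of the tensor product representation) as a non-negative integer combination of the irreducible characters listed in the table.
chi_4 tensor chi_4 = chi_1 + chi_2 + chi_3 + 2*chi_4 (all other irreducibles have multiplicity 0).

Why: The character of a tensor product is the pointwise product (chi_4 * chi_4)(C) = chi_4(C) * chi_4(C):
  {e}: (3)*(3), (ab)(cd): (-1)*(-1), (abc): (0)*(0), (acb): (0)*(0)
so (chi_4 * chi_4) takes values
  {e} -> 9, (ab)(cd) -> 1, (abc) -> 0, (acb) -> 0.
Now take the inner product of this character with each irreducible chi from the table, <chi_4*chi_4, chi> = (1/12) sum_C |C| (chi_4*chi_4)(C) conj(chi(C)):
  <chi_4*chi_4, chi_1> = (1/12)[1*(9)*conj(1) + 3*(1)*conj(1) + 4*(0)*conj(1) + 4*(0)*conj(1)]
      = (1/12)[(9) + (3) + (0) + (0)] = 12/12 = 1
  <chi_4*chi_4, chi_2> = (1/12)[1*(9)*conj(1) + 3*(1)*conj(1) + 4*(0)*conj(exp(2*I*pi/3)) + 4*(0)*conj(exp(-2*I*pi/3))]
      = (1/12)[(9) + (3) + (0) + (0)] = 12/12 = 1
  <chi_4*chi_4, chi_3> = (1/12)[1*(9)*conj(1) + 3*(1)*conj(1) + 4*(0)*conj(exp(-2*I*pi/3)) + 4*(0)*conj(exp(2*I*pi/3))]
      = (1/12)[(9) + (3) + (0) + (0)] = 12/12 = 1
  <chi_4*chi_4, chi_4> = (1/12)[1*(9)*conj(3) + 3*(1)*conj(-1) + 4*(0)*conj(0) + 4*(0)*conj(0)]
      = (1/12)[(27) + (-3) + (0) + (0)] = 24/12 = 2
(Exp terms are combined using exp(i*s)*conj(exp(i*t)) = exp(i*(s-t)), and sums of them are collapsed using the identity that for every m > 1 the m distinct m-th roots of unity sum to 0, e.g. 1 + exp(2*I*pi/3) + exp(-2*I*pi/3) = 0.)
Hence the multiplicities are chi_1: 1, chi_2: 1, chi_3: 1, chi_4: 2. Dimension check: dim(chi_4)*dim(chi_4) = 3*3 = 9 and sum (mult * dim) = 1*1 + 1*1 + 1*1 + 2*3 = 9.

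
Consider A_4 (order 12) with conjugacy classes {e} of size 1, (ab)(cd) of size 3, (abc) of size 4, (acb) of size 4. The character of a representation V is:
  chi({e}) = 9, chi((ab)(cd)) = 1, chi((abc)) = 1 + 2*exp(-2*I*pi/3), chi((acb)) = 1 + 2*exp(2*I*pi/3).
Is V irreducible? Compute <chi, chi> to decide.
Not irreducible (reducible): <chi, chi> = 9 > 1.

Working: <chi, chi> = (1/|G|) sum_C |C| * |chi(C)|^2 = (1/12)[1*|9|^2 + 3*|1|^2 + 4*|1 + 2*exp(-2*I*pi/3)|^2 + 4*|1 + 2*exp(2*I*pi/3)|^2]
  = (1/12)[(81) + (3) + (12) + (12)] = 108/12 = 9.
(Exp terms are combined using exp(i*s)*conj(exp(i*t)) = exp(i*(s-t)), and sums of them are collapsed using the identity that for every m > 1 the m distinct m-th roots of unity sum to 0, e.g. 1 + exp(2*I*pi/3) + exp(-2*I*pi/3) = 0.)
A character is irreducible iff <chi, chi> = 1, so this representation is reducible.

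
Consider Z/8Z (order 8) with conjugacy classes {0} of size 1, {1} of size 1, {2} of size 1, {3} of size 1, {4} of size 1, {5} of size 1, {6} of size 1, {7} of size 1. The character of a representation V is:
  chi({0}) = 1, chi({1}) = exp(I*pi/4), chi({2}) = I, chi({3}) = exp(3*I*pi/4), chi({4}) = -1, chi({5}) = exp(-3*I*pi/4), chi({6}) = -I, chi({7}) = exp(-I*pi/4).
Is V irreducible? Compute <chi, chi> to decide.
Irreducible: <chi, chi> = 1.

Argument: <chi, chi> = (1/|G|) sum_C |C| * |chi(C)|^2 = (1/8)[1*|1|^2 + 1*|exp(I*pi/4)|^2 + 1*|I|^2 + 1*|exp(3*I*pi/4)|^2 + 1*|-1|^2 + 1*|exp(-3*I*pi/4)|^2 + 1*|-I|^2 + 1*|exp(-I*pi/4)|^2]
  = (1/8)[(1) + (1) + (1) + (1) + (1) + (1) + (1) + (1)] = 8/8 = 1.
(Exp terms are combined using exp(i*s)*conj(exp(i*t)) = exp(i*(s-t)), and sums of them are collapsed using the identity that for every m > 1 the m distinct m-th roots of unity sum to 0, e.g. 1 + exp(2*I*pi/3) + exp(-2*I*pi/3) = 0.)
A character is irreducible iff <chi, chi> = 1, so this representation is irreducible.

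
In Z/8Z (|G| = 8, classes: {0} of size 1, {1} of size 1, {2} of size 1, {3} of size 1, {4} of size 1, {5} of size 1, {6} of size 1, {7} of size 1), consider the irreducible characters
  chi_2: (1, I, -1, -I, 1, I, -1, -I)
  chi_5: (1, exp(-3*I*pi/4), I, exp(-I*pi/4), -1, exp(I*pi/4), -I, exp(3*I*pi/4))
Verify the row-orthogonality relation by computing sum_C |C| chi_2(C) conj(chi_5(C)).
Sum = 0; so <chi_2, chi_5> = 0 (distinct irreducibles are orthogonal).

Reasoning: Compute term by term over conjugacy classes (|C| * chi_2(C) * conj(chi_5(C))):
  1*(1)*conj(1) + 1*(I)*conj(exp(-3*I*pi/4)) + 1*(-1)*conj(I) + 1*(-I)*conj(exp(-I*pi/4)) + 1*(1)*conj(-1) + 1*(I)*conj(exp(I*pi/4)) + 1*(-1)*conj(-I) + 1*(-I)*conj(exp(3*I*pi/4))
  = (1) + (exp(-3*I*pi/4)) + (I) + (-exp(3*I*pi/4)) + (-1) + (exp(I*pi/4)) + (-I) + (-exp(-I*pi/4))
  = 0.
(Exp terms are combined using exp(i*s)*conj(exp(i*t)) = exp(i*(s-t)), and sums of them are collapsed using the identity that for every m > 1 the m distinct m-th roots of unity sum to 0, e.g. 1 + exp(2*I*pi/3) + exp(-2*I*pi/3) = 0.)
Dividing by |G| = 8 gives 0/8 = 0, matching the row-orthogonality relation <chi_2, chi_5> = [chi_2 = chi_5].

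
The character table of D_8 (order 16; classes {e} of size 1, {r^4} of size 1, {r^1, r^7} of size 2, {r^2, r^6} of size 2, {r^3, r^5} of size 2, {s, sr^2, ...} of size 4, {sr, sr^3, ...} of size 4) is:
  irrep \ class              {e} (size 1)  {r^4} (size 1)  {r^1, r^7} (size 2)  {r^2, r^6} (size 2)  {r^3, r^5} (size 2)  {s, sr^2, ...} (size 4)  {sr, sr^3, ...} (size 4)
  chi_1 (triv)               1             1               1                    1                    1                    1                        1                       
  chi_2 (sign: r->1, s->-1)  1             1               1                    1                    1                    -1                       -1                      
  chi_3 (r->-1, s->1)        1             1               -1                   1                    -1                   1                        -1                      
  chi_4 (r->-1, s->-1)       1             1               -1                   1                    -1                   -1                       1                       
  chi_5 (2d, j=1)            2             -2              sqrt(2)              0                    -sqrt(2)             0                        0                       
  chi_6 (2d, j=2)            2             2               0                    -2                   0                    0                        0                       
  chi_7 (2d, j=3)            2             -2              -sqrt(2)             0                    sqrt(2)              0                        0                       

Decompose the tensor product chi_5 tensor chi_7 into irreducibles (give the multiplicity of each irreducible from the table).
chi_5 tensor chi_7 = chi_3 + chi_4 + chi_6 (all other irreducibles have multiplicity 0).

Explanation: The character of a tensor product is the pointwise product (chi_5 * chi_7)(C) = chi_5(C) * chi_7(C):
  {e}: (2)*(2), {r^4}: (-2)*(-2), {r^1, r^7}: (sqrt(2))*(-sqrt(2)), {r^2, r^6}: (0)*(0), {r^3, r^5}: (-sqrt(2))*(sqrt(2)), {s, sr^2, ...}: (0)*(0), {sr, sr^3, ...}: (0)*(0)
so (chi_5 * chi_7) takes values
  {e} -> 4, {r^4} -> 4, {r^1, r^7} -> -2, {r^2, r^6} -> 0, {r^3, r^5} -> -2, {s, sr^2, ...} -> 0, {sr, sr^3, ...} -> 0.
Now take the inner product of this character with each irreducible chi from the table, <chi_5*chi_7, chi> = (1/16) sum_C |C| (chi_5*chi_7)(C) conj(chi(C)):
  <chi_5*chi_7, chi_1> = (1/16)[1*(4)*conj(1) + 1*(4)*conj(1) + 2*(-2)*conj(1) + 2*(0)*conj(1) + 2*(-2)*conj(1) + 4*(0)*conj(1) + 4*(0)*conj(1)]
      = (1/16)[(4) + (4) + (-4) + (0) + (-4) + (0) + (0)] = 0/16 = 0
  <chi_5*chi_7, chi_2> = (1/16)[1*(4)*conj(1) + 1*(4)*conj(1) + 2*(-2)*conj(1) + 2*(0)*conj(1) + 2*(-2)*conj(1) + 4*(0)*conj(-1) + 4*(0)*conj(-1)]
      = (1/16)[(4) + (4) + (-4) + (0) + (-4) + (0) + (0)] = 0/16 = 0
  <chi_5*chi_7, chi_3> = (1/16)[1*(4)*conj(1) + 1*(4)*conj(1) + 2*(-2)*conj(-1) + 2*(0)*conj(1) + 2*(-2)*conj(-1) + 4*(0)*conj(1) + 4*(0)*conj(-1)]
      = (1/16)[(4) + (4) + (4) + (0) + (4) + (0) + (0)] = 16/16 = 1
  <chi_5*chi_7, chi_4> = (1/16)[1*(4)*conj(1) + 1*(4)*conj(1) + 2*(-2)*conj(-1) + 2*(0)*conj(1) + 2*(-2)*conj(-1) + 4*(0)*conj(-1) + 4*(0)*conj(1)]
      = (1/16)[(4) + (4) + (4) + (0) + (4) + (0) + (0)] = 16/16 = 1
  <chi_5*chi_7, chi_5> = (1/16)[1*(4)*conj(2) + 1*(4)*conj(-2) + 2*(-2)*conj(sqrt(2)) + 2*(0)*conj(0) + 2*(-2)*conj(-sqrt(2)) + 4*(0)*conj(0) + 4*(0)*conj(0)]
      = (1/16)[(8) + (-8) + (-4*sqrt(2)) + (0) + (4*sqrt(2)) + (0) + (0)] = 0/16 = 0
  <chi_5*chi_7, chi_6> = (1/16)[1*(4)*conj(2) + 1*(4)*conj(2) + 2*(-2)*conj(0) + 2*(0)*conj(-2) + 2*(-2)*conj(0) + 4*(0)*conj(0) + 4*(0)*conj(0)]
      = (1/16)[(8) + (8) + (0) + (0) + (0) + (0) + (0)] = 16/16 = 1
  <chi_5*chi_7, chi_7> = (1/16)[1*(4)*conj(2) + 1*(4)*conj(-2) + 2*(-2)*conj(-sqrt(2)) + 2*(0)*conj(0) + 2*(-2)*conj(sqrt(2)) + 4*(0)*conj(0) + 4*(0)*conj(0)]
      = (1/16)[(8) + (-8) + (4*sqrt(2)) + (0) + (-4*sqrt(2)) + (0) + (0)] = 0/16 = 0
Hence the multiplicities are chi_3: 1, chi_4: 1, chi_6: 1. Dimension check: dim(chi_5)*dim(chi_7) = 2*2 = 4 and sum (mult * dim) = 1*1 + 1*1 + 1*2 = 4.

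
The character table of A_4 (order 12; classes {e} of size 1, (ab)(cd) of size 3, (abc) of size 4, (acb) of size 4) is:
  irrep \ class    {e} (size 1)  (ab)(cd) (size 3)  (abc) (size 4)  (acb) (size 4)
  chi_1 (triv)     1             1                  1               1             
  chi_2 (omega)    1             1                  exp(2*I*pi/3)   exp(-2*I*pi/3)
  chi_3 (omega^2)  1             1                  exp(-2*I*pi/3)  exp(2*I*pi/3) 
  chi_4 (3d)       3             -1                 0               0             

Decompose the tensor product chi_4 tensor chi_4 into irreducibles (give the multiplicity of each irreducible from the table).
chi_4 tensor chi_4 = chi_1 + chi_2 + chi_3 + 2*chi_4 (all other irreducibles have multiplicity 0).

Justification: The character of a tensor product is the pointwise product (chi_4 * chi_4)(C) = chi_4(C) * chi_4(C):
  {e}: (3)*(3), (ab)(cd): (-1)*(-1), (abc): (0)*(0), (acb): (0)*(0)
so (chi_4 * chi_4) takes values
  {e} -> 9, (ab)(cd) -> 1, (abc) -> 0, (acb) -> 0.
Now take the inner product of this character with each irreducible chi from the table, <chi_4*chi_4, chi> = (1/12) sum_C |C| (chi_4*chi_4)(C) conj(chi(C)):
  <chi_4*chi_4, chi_1> = (1/12)[1*(9)*conj(1) + 3*(1)*conj(1) + 4*(0)*conj(1) + 4*(0)*conj(1)]
      = (1/12)[(9) + (3) + (0) + (0)] = 12/12 = 1
  <chi_4*chi_4, chi_2> = (1/12)[1*(9)*conj(1) + 3*(1)*conj(1) + 4*(0)*conj(exp(2*I*pi/3)) + 4*(0)*conj(exp(-2*I*pi/3))]
      = (1/12)[(9) + (3) + (0) + (0)] = 12/12 = 1
  <chi_4*chi_4, chi_3> = (1/12)[1*(9)*conj(1) + 3*(1)*conj(1) + 4*(0)*conj(exp(-2*I*pi/3)) + 4*(0)*conj(exp(2*I*pi/3))]
      = (1/12)[(9) + (3) + (0) + (0)] = 12/12 = 1
  <chi_4*chi_4, chi_4> = (1/12)[1*(9)*conj(3) + 3*(1)*conj(-1) + 4*(0)*conj(0) + 4*(0)*conj(0)]
      = (1/12)[(27) + (-3) + (0) + (0)] = 24/12 = 2
(Exp terms are combined using exp(i*s)*conj(exp(i*t)) = exp(i*(s-t)), and sums of them are collapsed using the identity that for every m > 1 the m distinct m-th roots of unity sum to 0, e.g. 1 + exp(2*I*pi/3) + exp(-2*I*pi/3) = 0.)
Hence the multiplicities are chi_1: 1, chi_2: 1, chi_3: 1, chi_4: 2. Dimension check: dim(chi_4)*dim(chi_4) = 3*3 = 9 and sum (mult * dim) = 1*1 + 1*1 + 1*1 + 2*3 = 9.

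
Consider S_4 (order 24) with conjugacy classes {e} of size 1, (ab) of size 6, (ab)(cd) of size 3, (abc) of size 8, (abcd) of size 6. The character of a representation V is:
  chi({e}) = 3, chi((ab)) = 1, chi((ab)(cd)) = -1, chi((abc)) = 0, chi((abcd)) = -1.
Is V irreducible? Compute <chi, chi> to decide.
Irreducible: <chi, chi> = 1.

Justification: <chi, chi> = (1/|G|) sum_C |C| * |chi(C)|^2 = (1/24)[1*|3|^2 + 6*|1|^2 + 3*|-1|^2 + 8*|0|^2 + 6*|-1|^2]
  = (1/24)[(9) + (6) + (3) + (0) + (6)] = 24/24 = 1.
A character is irreducible iff <chi, chi> = 1, so this representation is irreducible.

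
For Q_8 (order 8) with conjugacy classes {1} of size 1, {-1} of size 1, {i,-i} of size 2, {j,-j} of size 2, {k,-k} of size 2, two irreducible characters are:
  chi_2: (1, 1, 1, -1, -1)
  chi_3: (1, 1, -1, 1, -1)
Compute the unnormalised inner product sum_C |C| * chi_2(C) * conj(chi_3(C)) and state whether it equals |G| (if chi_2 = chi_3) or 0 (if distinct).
Sum = 0; so <chi_2, chi_3> = 0 (distinct irreducibles are orthogonal).

Compute term by term over conjugacy classes (|C| * chi_2(C) * conj(chi_3(C))):
  1*(1)*conj(1) + 1*(1)*conj(1) + 2*(1)*conj(-1) + 2*(-1)*conj(1) + 2*(-1)*conj(-1)
  = (1) + (1) + (-2) + (-2) + (2)
  = 0.
Dividing by |G| = 8 gives 0/8 = 0, matching the row-orthogonality relation <chi_2, chi_3> = [chi_2 = chi_3].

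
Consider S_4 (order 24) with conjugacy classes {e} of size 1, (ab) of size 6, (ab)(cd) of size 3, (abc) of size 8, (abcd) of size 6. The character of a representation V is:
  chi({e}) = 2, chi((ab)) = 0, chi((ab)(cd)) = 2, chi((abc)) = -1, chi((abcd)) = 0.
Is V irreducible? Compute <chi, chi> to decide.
Irreducible: <chi, chi> = 1.

Justification: <chi, chi> = (1/|G|) sum_C |C| * |chi(C)|^2 = (1/24)[1*|2|^2 + 6*|0|^2 + 3*|2|^2 + 8*|-1|^2 + 6*|0|^2]
  = (1/24)[(4) + (0) + (12) + (8) + (0)] = 24/24 = 1.
A character is irreducible iff <chi, chi> = 1, so this representation is irreducible.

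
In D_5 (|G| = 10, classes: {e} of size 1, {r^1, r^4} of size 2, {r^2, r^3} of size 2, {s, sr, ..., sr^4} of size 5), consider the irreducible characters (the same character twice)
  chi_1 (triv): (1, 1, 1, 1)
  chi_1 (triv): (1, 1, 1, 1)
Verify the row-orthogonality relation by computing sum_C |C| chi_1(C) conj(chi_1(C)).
Sum = 10 = |G| = 10; so <chi_1, chi_1> = 1 (norm-1 confirms irreducibility).

Working: Compute term by term over conjugacy classes (|C| * chi_1(C) * conj(chi_1(C))):
  1*(1)*conj(1) + 2*(1)*conj(1) + 2*(1)*conj(1) + 5*(1)*conj(1)
  = (1) + (2) + (2) + (5)
  = 10.
Dividing by |G| = 10 gives 10/10 = 1, matching the row-orthogonality relation <chi_1, chi_1> = [chi_1 = chi_1].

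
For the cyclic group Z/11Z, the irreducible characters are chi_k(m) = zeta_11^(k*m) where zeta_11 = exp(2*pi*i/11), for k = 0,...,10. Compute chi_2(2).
chi_2(2) = zeta_11^4 = exp(8*I*pi/11)

Solution. chi_2(2) = zeta_11^(2*2) = zeta_11^4. Since zeta_11^11 = 1, this equals zeta_11^4 = exp(2*pi*i*4/11) = exp(8*I*pi/11).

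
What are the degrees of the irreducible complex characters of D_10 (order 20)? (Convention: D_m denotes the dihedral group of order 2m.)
Dimensions: 1, 1, 1, 1, 2, 2, 2, 2

Details: There are 8 irreducibles (= number of conjugacy classes). Their dimensions d_i satisfy sum d_i^2 = |G| = 20: 1 + 1 + 1 + 1 + 4 + 4 + 4 + 4 = 20.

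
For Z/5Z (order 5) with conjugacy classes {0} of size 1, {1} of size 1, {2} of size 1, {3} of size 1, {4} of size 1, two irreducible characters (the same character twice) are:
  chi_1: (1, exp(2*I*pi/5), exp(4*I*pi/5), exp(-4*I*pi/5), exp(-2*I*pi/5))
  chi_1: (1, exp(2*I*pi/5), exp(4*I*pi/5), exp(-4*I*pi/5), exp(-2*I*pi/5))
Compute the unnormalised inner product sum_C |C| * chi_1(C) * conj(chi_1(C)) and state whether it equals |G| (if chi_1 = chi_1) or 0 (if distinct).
Sum = 5 = |G| = 5; so <chi_1, chi_1> = 1 (norm-1 confirms irreducibility).

Reasoning: Compute term by term over conjugacy classes (|C| * chi_1(C) * conj(chi_1(C))):
  1*(1)*conj(1) + 1*(exp(2*I*pi/5))*conj(exp(2*I*pi/5)) + 1*(exp(4*I*pi/5))*conj(exp(4*I*pi/5)) + 1*(exp(-4*I*pi/5))*conj(exp(-4*I*pi/5)) + 1*(exp(-2*I*pi/5))*conj(exp(-2*I*pi/5))
  = (1) + (1) + (1) + (1) + (1)
  = 5.
(Exp terms are combined using exp(i*s)*conj(exp(i*t)) = exp(i*(s-t)), and sums of them are collapsed using the identity that for every m > 1 the m distinct m-th roots of unity sum to 0, e.g. 1 + exp(2*I*pi/3) + exp(-2*I*pi/3) = 0.)
Dividing by |G| = 5 gives 5/5 = 1, matching the row-orthogonality relation <chi_1, chi_1> = [chi_1 = chi_1].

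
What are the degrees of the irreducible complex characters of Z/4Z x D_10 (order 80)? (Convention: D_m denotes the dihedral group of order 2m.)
Dimensions: 1, 1, 1, 1, 1, 1, 1, 1, 1, 1, 1, 1, 1, 1, 1, 1, 2, 2, 2, 2, 2, 2, 2, 2, 2, 2, 2, 2, 2, 2, 2, 2

Details: There are 32 irreducibles (= number of conjugacy classes). Their dimensions d_i satisfy sum d_i^2 = |G| = 80: 1 + 1 + 1 + 1 + 1 + 1 + 1 + 1 + 1 + 1 + 1 + 1 + 1 + 1 + 1 + 1 + 4 + 4 + 4 + 4 + 4 + 4 + 4 + 4 + 4 + 4 + 4 + 4 + 4 + 4 + 4 + 4 = 80. (For the product with Z/4Z: each of the 4 1-dim characters of Z/4Z tensors with each irrep of D_10, giving 4 copies of each D_10-dimension.)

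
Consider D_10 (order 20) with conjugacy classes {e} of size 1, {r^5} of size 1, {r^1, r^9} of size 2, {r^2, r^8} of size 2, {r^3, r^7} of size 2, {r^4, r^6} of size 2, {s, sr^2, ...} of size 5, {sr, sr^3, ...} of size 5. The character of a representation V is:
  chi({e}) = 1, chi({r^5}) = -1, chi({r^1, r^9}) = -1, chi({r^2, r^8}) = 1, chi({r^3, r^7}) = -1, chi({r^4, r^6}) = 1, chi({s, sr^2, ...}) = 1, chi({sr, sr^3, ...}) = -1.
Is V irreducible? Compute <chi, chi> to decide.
Irreducible: <chi, chi> = 1.

Working: <chi, chi> = (1/|G|) sum_C |C| * |chi(C)|^2 = (1/20)[1*|1|^2 + 1*|-1|^2 + 2*|-1|^2 + 2*|1|^2 + 2*|-1|^2 + 2*|1|^2 + 5*|1|^2 + 5*|-1|^2]
  = (1/20)[(1) + (1) + (2) + (2) + (2) + (2) + (5) + (5)] = 20/20 = 1.
A character is irreducible iff <chi, chi> = 1, so this representation is irreducible.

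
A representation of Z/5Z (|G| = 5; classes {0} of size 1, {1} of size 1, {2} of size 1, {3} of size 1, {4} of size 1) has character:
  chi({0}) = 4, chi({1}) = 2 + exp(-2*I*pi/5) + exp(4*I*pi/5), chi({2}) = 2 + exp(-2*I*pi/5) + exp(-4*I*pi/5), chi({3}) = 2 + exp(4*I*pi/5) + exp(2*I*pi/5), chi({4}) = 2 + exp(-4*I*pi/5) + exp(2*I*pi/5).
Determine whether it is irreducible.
Not irreducible (reducible): <chi, chi> = 6 > 1.

Proof sketch: <chi, chi> = (1/|G|) sum_C |C| * |chi(C)|^2 = (1/5)[1*|4|^2 + 1*|2 + exp(-2*I*pi/5) + exp(4*I*pi/5)|^2 + 1*|2 + exp(-2*I*pi/5) + exp(-4*I*pi/5)|^2 + 1*|2 + exp(4*I*pi/5) + exp(2*I*pi/5)|^2 + 1*|2 + exp(-4*I*pi/5) + exp(2*I*pi/5)|^2]
  = (1/5)[(16) + (6 + 2*exp(-2*I*pi/5) + 3*exp(-4*I*pi/5) + 3*exp(4*I*pi/5) + 2*exp(2*I*pi/5)) + (6 + 3*exp(-2*I*pi/5) + 2*exp(-4*I*pi/5) + 2*exp(4*I*pi/5) + 3*exp(2*I*pi/5)) + (6 + 3*exp(-2*I*pi/5) + 2*exp(-4*I*pi/5) + 2*exp(4*I*pi/5) + 3*exp(2*I*pi/5)) + (6 + 2*exp(-2*I*pi/5) + 3*exp(-4*I*pi/5) + 3*exp(4*I*pi/5) + 2*exp(2*I*pi/5))] = 30/5 = 6.
(Exp terms are combined using exp(i*s)*conj(exp(i*t)) = exp(i*(s-t)), and sums of them are collapsed using the identity that for every m > 1 the m distinct m-th roots of unity sum to 0, e.g. 1 + exp(2*I*pi/3) + exp(-2*I*pi/3) = 0.)
A character is irreducible iff <chi, chi> = 1, so this representation is reducible.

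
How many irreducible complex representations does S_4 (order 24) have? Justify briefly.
5

Working: The number of irreducible complex representations of a finite group equals its number of conjugacy classes. Conjugacy classes in S_4 correspond to cycle types, i.e. partitions of 4; there are p(4) = 5 of them, so S_4 (order 24) has exactly 5 irreducible complex representations.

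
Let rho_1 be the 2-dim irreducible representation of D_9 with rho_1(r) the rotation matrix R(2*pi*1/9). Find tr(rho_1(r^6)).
chi_{rho_1}(r^6) = 2*cos(2*pi*1*6/9) = -1

Details: rho_1(r^6) is rotation by angle 2*pi*1*6/9, whose trace is 2*cos(2*pi*1*6/9) = -1.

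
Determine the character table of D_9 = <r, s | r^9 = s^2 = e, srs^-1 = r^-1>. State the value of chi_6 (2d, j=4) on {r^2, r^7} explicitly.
Conjugacy classes: {e} of size 1, {r^1, r^8} of size 2, {r^2, r^7} of size 2, {r^3, r^6} of size 2, {r^4, r^5} of size 2, {s, sr, ..., sr^8} of size 9.
Character table:
  irrep \ class              {e} (size 1)  {r^1, r^8} (size 2)  {r^2, r^7} (size 2)  {r^3, r^6} (size 2)  {r^4, r^5} (size 2)  {s, sr, ..., sr^8} (size 9)
  chi_1 (triv)               1             1                    1                    1                    1                    1                          
  chi_2 (sign: r->1, s->-1)  1             1                    1                    1                    1                    -1                         
  chi_3 (2d, j=1)            2             2*cos(2*pi/9)        2*cos(4*pi/9)        -1                   -2*cos(pi/9)         0                          
  chi_4 (2d, j=2)            2             2*cos(4*pi/9)        -2*cos(pi/9)         -1                   2*cos(2*pi/9)        0                          
  chi_5 (2d, j=3)            2             -1                   -1                   2                    -1                   0                          
  chi_6 (2d, j=4)            2             -2*cos(pi/9)         2*cos(2*pi/9)        -1                   2*cos(4*pi/9)        0                          

Spot check: chi_6 (2d, j=4) on {r^2, r^7} = 2*cos(2*pi/9).

Solution. D_9 has order 2*9 = 18 with 6 conjugacy classes, hence 6 irreducibles. Sum of squared dims 1 + 1 + 4 + 4 + 4 + 4 = 18 = |G|. Linear characters come from the abelianisation; the 2-dimensional irreps have character r^k -> 2*cos(2*pi*j*k/9), reflections -> 0.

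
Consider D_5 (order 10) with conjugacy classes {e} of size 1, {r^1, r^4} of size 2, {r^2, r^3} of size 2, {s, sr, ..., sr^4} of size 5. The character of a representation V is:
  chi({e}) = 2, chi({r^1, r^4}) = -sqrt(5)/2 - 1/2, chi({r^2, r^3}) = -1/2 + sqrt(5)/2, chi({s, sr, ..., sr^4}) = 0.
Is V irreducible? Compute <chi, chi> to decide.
Irreducible: <chi, chi> = 1.

Working: <chi, chi> = (1/|G|) sum_C |C| * |chi(C)|^2 = (1/10)[1*|2|^2 + 2*|-sqrt(5)/2 - 1/2|^2 + 2*|-1/2 + sqrt(5)/2|^2 + 5*|0|^2]
  = (1/10)[(4) + (sqrt(5) + 3) + (3 - sqrt(5)) + (0)] = 10/10 = 1.
A character is irreducible iff <chi, chi> = 1, so this representation is irreducible.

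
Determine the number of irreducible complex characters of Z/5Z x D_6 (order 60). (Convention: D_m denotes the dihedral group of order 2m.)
30

Explanation: The number of irreducible complex representations of a finite group equals its number of conjugacy classes. For a direct product, #classes(G x H) = #classes(G) * #classes(H). Z/5Z has 5 classes (abelian), D_6 has 6 classes, so 5 * 6 = 30, so Z/5Z x D_6 (order 60) has exactly 30 irreducible complex representations.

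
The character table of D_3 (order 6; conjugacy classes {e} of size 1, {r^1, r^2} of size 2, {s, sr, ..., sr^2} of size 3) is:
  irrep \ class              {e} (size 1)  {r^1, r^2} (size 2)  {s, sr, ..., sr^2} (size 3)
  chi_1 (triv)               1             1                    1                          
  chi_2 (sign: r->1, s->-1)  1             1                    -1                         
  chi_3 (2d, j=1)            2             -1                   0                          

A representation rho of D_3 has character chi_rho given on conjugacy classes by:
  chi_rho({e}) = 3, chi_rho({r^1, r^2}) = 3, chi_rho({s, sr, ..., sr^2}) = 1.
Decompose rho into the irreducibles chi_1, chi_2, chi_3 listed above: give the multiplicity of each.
Multiplicities: chi_1: 2, chi_2: 1, chi_3: 0.

Working: Use <chi_rho, chi> = (1/|G|) sum_C |C| * chi_rho(C) * conj(chi(C)) with |G| = 6 for each irreducible chi in the table:
  <chi_rho, chi_1> = (1/6)[1*(3)*conj(1) + 2*(3)*conj(1) + 3*(1)*conj(1)]
      = (1/6)[(3) + (6) + (3)] = 12/6 = 2
  <chi_rho, chi_2> = (1/6)[1*(3)*conj(1) + 2*(3)*conj(1) + 3*(1)*conj(-1)]
      = (1/6)[(3) + (6) + (-3)] = 6/6 = 1
  <chi_rho, chi_3> = (1/6)[1*(3)*conj(2) + 2*(3)*conj(-1) + 3*(1)*conj(0)]
      = (1/6)[(6) + (-6) + (0)] = 0/6 = 0
Dimension check: dim(rho) = sum (mult * dim) = 2*1 + 1*1 + 0*2 = 3 = chi_rho(e) = 3.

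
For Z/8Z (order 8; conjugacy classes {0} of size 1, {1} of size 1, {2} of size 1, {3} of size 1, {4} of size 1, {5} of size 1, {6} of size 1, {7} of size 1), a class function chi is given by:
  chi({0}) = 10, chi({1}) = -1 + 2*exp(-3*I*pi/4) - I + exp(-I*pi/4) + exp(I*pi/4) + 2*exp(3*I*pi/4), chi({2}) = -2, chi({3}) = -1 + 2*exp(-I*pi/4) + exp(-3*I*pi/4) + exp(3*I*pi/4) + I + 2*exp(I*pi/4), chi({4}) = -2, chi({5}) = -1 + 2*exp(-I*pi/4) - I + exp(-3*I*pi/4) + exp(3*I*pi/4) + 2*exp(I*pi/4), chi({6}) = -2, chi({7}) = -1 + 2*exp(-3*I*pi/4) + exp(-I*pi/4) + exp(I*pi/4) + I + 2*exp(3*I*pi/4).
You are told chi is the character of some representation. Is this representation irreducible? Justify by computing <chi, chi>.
Not irreducible (reducible): <chi, chi> = 16 > 1.

Details: <chi, chi> = (1/|G|) sum_C |C| * |chi(C)|^2 = (1/8)[1*|10|^2 + 1*|-1 + 2*exp(-3*I*pi/4) - I + exp(-I*pi/4) + exp(I*pi/4) + 2*exp(3*I*pi/4)|^2 + 1*|-2|^2 + 1*|-1 + 2*exp(-I*pi/4) + exp(-3*I*pi/4) + exp(3*I*pi/4) + I + 2*exp(I*pi/4)|^2 + 1*|-2|^2 + 1*|-1 + 2*exp(-I*pi/4) - I + exp(-3*I*pi/4) + exp(3*I*pi/4) + 2*exp(I*pi/4)|^2 + 1*|-2|^2 + 1*|-1 + 2*exp(-3*I*pi/4) + exp(-I*pi/4) + exp(I*pi/4) + I + 2*exp(3*I*pi/4)|^2]
  = (1/8)[(100) + (4 - 4*exp(3*I*pi/4) - 2*exp(I*pi/4) - 2*exp(-I*pi/4) - 4*exp(-3*I*pi/4)) + (4) + (4 - 4*exp(I*pi/4) - 2*exp(3*I*pi/4) - 2*exp(-3*I*pi/4) - 4*exp(-I*pi/4)) + (4) + (4 - 4*exp(I*pi/4) - 2*exp(3*I*pi/4) - 2*exp(-3*I*pi/4) - 4*exp(-I*pi/4)) + (4) + (4 - 4*exp(3*I*pi/4) - 2*exp(I*pi/4) - 2*exp(-I*pi/4) - 4*exp(-3*I*pi/4))] = 128/8 = 16.
(Exp terms are combined using exp(i*s)*conj(exp(i*t)) = exp(i*(s-t)), and sums of them are collapsed using the identity that for every m > 1 the m distinct m-th roots of unity sum to 0, e.g. 1 + exp(2*I*pi/3) + exp(-2*I*pi/3) = 0.)
A character is irreducible iff <chi, chi> = 1, so this representation is reducible.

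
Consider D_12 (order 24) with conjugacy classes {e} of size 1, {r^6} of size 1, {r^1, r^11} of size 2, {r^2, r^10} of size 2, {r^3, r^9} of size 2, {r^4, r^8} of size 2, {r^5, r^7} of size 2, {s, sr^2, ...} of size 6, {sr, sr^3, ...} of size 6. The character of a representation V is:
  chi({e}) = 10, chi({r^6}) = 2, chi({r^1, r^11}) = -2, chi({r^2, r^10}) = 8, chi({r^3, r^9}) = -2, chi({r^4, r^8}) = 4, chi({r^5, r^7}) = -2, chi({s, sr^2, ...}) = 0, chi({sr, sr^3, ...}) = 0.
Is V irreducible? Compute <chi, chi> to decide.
Not irreducible (reducible): <chi, chi> = 12 > 1.

Why: <chi, chi> = (1/|G|) sum_C |C| * |chi(C)|^2 = (1/24)[1*|10|^2 + 1*|2|^2 + 2*|-2|^2 + 2*|8|^2 + 2*|-2|^2 + 2*|4|^2 + 2*|-2|^2 + 6*|0|^2 + 6*|0|^2]
  = (1/24)[(100) + (4) + (8) + (128) + (8) + (32) + (8) + (0) + (0)] = 288/24 = 12.
A character is irreducible iff <chi, chi> = 1, so this representation is reducible.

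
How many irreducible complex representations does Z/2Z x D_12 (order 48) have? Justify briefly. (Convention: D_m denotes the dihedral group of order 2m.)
18

Argument: The number of irreducible complex representations of a finite group equals its number of conjugacy classes. For a direct product, #classes(G x H) = #classes(G) * #classes(H). Z/2Z has 2 classes (abelian), D_12 has 9 classes, so 2 * 9 = 18, so Z/2Z x D_12 (order 48) has exactly 18 irreducible complex representations.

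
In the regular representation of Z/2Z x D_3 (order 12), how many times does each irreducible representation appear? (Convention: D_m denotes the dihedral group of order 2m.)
Each irreducible V_i of dimension d_i appears with multiplicity d_i, i.e. rho_reg = (direct sum over all irreducibles V_i) d_i V_i. The irreducible dimensions for Z/2Z x D_3 are 1, 1, 1, 1, 2, 2: 4 irreducibles of dimension 1, each with multiplicity 1; 2 irreducibles of dimension 2, each with multiplicity 2. Total dimension 4*1*1 + 2*2*2 = 12 = |G|.

Argument: General theorem: in the regular representation of a finite group G, each irreducible appears with multiplicity equal to its dimension. Check: dim(rho_reg) = sum d_i^2 = 1 + 1 + 1 + 1 + 4 + 4 = 12 = |G|.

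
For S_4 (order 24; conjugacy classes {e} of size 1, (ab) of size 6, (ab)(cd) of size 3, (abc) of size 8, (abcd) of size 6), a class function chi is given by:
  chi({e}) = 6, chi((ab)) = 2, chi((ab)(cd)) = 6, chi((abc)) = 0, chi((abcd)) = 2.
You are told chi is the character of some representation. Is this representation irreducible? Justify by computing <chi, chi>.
Not irreducible (reducible): <chi, chi> = 8 > 1.

Justification: <chi, chi> = (1/|G|) sum_C |C| * |chi(C)|^2 = (1/24)[1*|6|^2 + 6*|2|^2 + 3*|6|^2 + 8*|0|^2 + 6*|2|^2]
  = (1/24)[(36) + (24) + (108) + (0) + (24)] = 192/24 = 8.
A character is irreducible iff <chi, chi> = 1, so this representation is reducible.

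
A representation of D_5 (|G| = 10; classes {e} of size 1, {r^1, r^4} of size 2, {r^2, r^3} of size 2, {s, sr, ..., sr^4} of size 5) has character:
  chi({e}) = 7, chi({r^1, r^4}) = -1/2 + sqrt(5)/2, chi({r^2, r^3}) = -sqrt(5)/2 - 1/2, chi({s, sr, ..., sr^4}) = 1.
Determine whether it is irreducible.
Not irreducible (reducible): <chi, chi> = 6 > 1.

Argument: <chi, chi> = (1/|G|) sum_C |C| * |chi(C)|^2 = (1/10)[1*|7|^2 + 2*|-1/2 + sqrt(5)/2|^2 + 2*|-sqrt(5)/2 - 1/2|^2 + 5*|1|^2]
  = (1/10)[(49) + (3 - sqrt(5)) + (sqrt(5) + 3) + (5)] = 60/10 = 6.
A character is irreducible iff <chi, chi> = 1, so this representation is reducible.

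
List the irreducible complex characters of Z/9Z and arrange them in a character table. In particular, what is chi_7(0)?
Character table of Z/9Z (irreps indexed chi_0,...,chi_8 with chi_k(m) = zeta_9^(k*m), zeta_9 = exp(2*pi*i/9)):
  irrep \ class  {0} (size 1)  {1} (size 1)    {2} (size 1)    {3} (size 1)    {4} (size 1)    {5} (size 1)    {6} (size 1)    {7} (size 1)    {8} (size 1)  
  chi_0          1             1               1               1               1               1               1               1               1             
  chi_1          1             exp(2*I*pi/9)   exp(4*I*pi/9)   exp(2*I*pi/3)   exp(8*I*pi/9)   exp(-8*I*pi/9)  exp(-2*I*pi/3)  exp(-4*I*pi/9)  exp(-2*I*pi/9)
  chi_2          1             exp(4*I*pi/9)   exp(8*I*pi/9)   exp(-2*I*pi/3)  exp(-2*I*pi/9)  exp(2*I*pi/9)   exp(2*I*pi/3)   exp(-8*I*pi/9)  exp(-4*I*pi/9)
  chi_3          1             exp(2*I*pi/3)   exp(-2*I*pi/3)  1               exp(2*I*pi/3)   exp(-2*I*pi/3)  1               exp(2*I*pi/3)   exp(-2*I*pi/3)
  chi_4          1             exp(8*I*pi/9)   exp(-2*I*pi/9)  exp(2*I*pi/3)   exp(-4*I*pi/9)  exp(4*I*pi/9)   exp(-2*I*pi/3)  exp(2*I*pi/9)   exp(-8*I*pi/9)
  chi_5          1             exp(-8*I*pi/9)  exp(2*I*pi/9)   exp(-2*I*pi/3)  exp(4*I*pi/9)   exp(-4*I*pi/9)  exp(2*I*pi/3)   exp(-2*I*pi/9)  exp(8*I*pi/9) 
  chi_6          1             exp(-2*I*pi/3)  exp(2*I*pi/3)   1               exp(-2*I*pi/3)  exp(2*I*pi/3)   1               exp(-2*I*pi/3)  exp(2*I*pi/3) 
  chi_7          1             exp(-4*I*pi/9)  exp(-8*I*pi/9)  exp(2*I*pi/3)   exp(2*I*pi/9)   exp(-2*I*pi/9)  exp(-2*I*pi/3)  exp(8*I*pi/9)   exp(4*I*pi/9) 
  chi_8          1             exp(-2*I*pi/9)  exp(-4*I*pi/9)  exp(-2*I*pi/3)  exp(-8*I*pi/9)  exp(8*I*pi/9)   exp(2*I*pi/3)   exp(4*I*pi/9)   exp(2*I*pi/9) 

Spot check: chi_7(0) = zeta_9^(7*0) = zeta_9^0 = 1.

Z/9Z is abelian, so all 9 irreducible complex representations are 1-dimensional. They are given by chi_k(m) = zeta_9^(k*m) for k = 0,...,8. Row orthogonality: sum_m chi_k(m) conj(chi_l(m)) = 9 * [k = l].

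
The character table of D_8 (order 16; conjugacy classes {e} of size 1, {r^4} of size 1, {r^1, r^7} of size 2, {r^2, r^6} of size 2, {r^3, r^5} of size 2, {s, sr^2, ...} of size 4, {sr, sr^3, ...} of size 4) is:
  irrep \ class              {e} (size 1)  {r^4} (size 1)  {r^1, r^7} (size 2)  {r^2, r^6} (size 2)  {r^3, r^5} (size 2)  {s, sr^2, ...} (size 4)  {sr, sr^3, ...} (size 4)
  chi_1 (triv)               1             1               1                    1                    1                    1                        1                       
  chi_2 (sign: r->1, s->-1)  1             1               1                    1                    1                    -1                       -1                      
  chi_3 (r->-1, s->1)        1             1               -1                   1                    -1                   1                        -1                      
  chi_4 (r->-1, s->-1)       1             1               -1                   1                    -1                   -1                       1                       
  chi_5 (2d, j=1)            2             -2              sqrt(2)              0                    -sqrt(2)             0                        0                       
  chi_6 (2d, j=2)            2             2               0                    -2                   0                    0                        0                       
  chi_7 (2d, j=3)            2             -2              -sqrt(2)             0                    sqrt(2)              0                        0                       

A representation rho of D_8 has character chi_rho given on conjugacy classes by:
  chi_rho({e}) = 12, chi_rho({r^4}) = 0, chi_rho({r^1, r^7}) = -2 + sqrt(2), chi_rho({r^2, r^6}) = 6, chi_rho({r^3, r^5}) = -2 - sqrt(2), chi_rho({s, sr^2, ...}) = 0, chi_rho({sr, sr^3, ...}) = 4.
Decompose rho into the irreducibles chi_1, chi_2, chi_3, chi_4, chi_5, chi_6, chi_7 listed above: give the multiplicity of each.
Multiplicities: chi_1: 2, chi_2: 0, chi_3: 1, chi_4: 3, chi_5: 2, chi_6: 0, chi_7: 1.

Working: Use <chi_rho, chi> = (1/|G|) sum_C |C| * chi_rho(C) * conj(chi(C)) with |G| = 16 for each irreducible chi in the table:
  <chi_rho, chi_1> = (1/16)[1*(12)*conj(1) + 1*(0)*conj(1) + 2*(-2 + sqrt(2))*conj(1) + 2*(6)*conj(1) + 2*(-2 - sqrt(2))*conj(1) + 4*(0)*conj(1) + 4*(4)*conj(1)]
      = (1/16)[(12) + (0) + (-4 + 2*sqrt(2)) + (12) + (-4 - 2*sqrt(2)) + (0) + (16)] = 32/16 = 2
  <chi_rho, chi_2> = (1/16)[1*(12)*conj(1) + 1*(0)*conj(1) + 2*(-2 + sqrt(2))*conj(1) + 2*(6)*conj(1) + 2*(-2 - sqrt(2))*conj(1) + 4*(0)*conj(-1) + 4*(4)*conj(-1)]
      = (1/16)[(12) + (0) + (-4 + 2*sqrt(2)) + (12) + (-4 - 2*sqrt(2)) + (0) + (-16)] = 0/16 = 0
  <chi_rho, chi_3> = (1/16)[1*(12)*conj(1) + 1*(0)*conj(1) + 2*(-2 + sqrt(2))*conj(-1) + 2*(6)*conj(1) + 2*(-2 - sqrt(2))*conj(-1) + 4*(0)*conj(1) + 4*(4)*conj(-1)]
      = (1/16)[(12) + (0) + (4 - 2*sqrt(2)) + (12) + (2*sqrt(2) + 4) + (0) + (-16)] = 16/16 = 1
  <chi_rho, chi_4> = (1/16)[1*(12)*conj(1) + 1*(0)*conj(1) + 2*(-2 + sqrt(2))*conj(-1) + 2*(6)*conj(1) + 2*(-2 - sqrt(2))*conj(-1) + 4*(0)*conj(-1) + 4*(4)*conj(1)]
      = (1/16)[(12) + (0) + (4 - 2*sqrt(2)) + (12) + (2*sqrt(2) + 4) + (0) + (16)] = 48/16 = 3
  <chi_rho, chi_5> = (1/16)[1*(12)*conj(2) + 1*(0)*conj(-2) + 2*(-2 + sqrt(2))*conj(sqrt(2)) + 2*(6)*conj(0) + 2*(-2 - sqrt(2))*conj(-sqrt(2)) + 4*(0)*conj(0) + 4*(4)*conj(0)]
      = (1/16)[(24) + (0) + (4 - 4*sqrt(2)) + (0) + (4 + 4*sqrt(2)) + (0) + (0)] = 32/16 = 2
  <chi_rho, chi_6> = (1/16)[1*(12)*conj(2) + 1*(0)*conj(2) + 2*(-2 + sqrt(2))*conj(0) + 2*(6)*conj(-2) + 2*(-2 - sqrt(2))*conj(0) + 4*(0)*conj(0) + 4*(4)*conj(0)]
      = (1/16)[(24) + (0) + (0) + (-24) + (0) + (0) + (0)] = 0/16 = 0
  <chi_rho, chi_7> = (1/16)[1*(12)*conj(2) + 1*(0)*conj(-2) + 2*(-2 + sqrt(2))*conj(-sqrt(2)) + 2*(6)*conj(0) + 2*(-2 - sqrt(2))*conj(sqrt(2)) + 4*(0)*conj(0) + 4*(4)*conj(0)]
      = (1/16)[(24) + (0) + (-4 + 4*sqrt(2)) + (0) + (-4*sqrt(2) - 4) + (0) + (0)] = 16/16 = 1
Dimension check: dim(rho) = sum (mult * dim) = 2*1 + 0*1 + 1*1 + 3*1 + 2*2 + 0*2 + 1*2 = 12 = chi_rho(e) = 12.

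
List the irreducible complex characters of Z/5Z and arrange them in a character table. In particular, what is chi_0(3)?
Character table of Z/5Z (irreps indexed chi_0,...,chi_4 with chi_k(m) = zeta_5^(k*m), zeta_5 = exp(2*pi*i/5)):
  irrep \ class  {0} (size 1)  {1} (size 1)    {2} (size 1)    {3} (size 1)    {4} (size 1)  
  chi_0          1             1               1               1               1             
  chi_1          1             exp(2*I*pi/5)   exp(4*I*pi/5)   exp(-4*I*pi/5)  exp(-2*I*pi/5)
  chi_2          1             exp(4*I*pi/5)   exp(-2*I*pi/5)  exp(2*I*pi/5)   exp(-4*I*pi/5)
  chi_3          1             exp(-4*I*pi/5)  exp(2*I*pi/5)   exp(-2*I*pi/5)  exp(4*I*pi/5) 
  chi_4          1             exp(-2*I*pi/5)  exp(-4*I*pi/5)  exp(4*I*pi/5)   exp(2*I*pi/5) 

Spot check: chi_0(3) = zeta_5^(0*3) = zeta_5^0 = 1.

Working: Z/5Z is abelian, so all 5 irreducible complex representations are 1-dimensional. They are given by chi_k(m) = zeta_5^(k*m) for k = 0,...,4. Row orthogonality: sum_m chi_k(m) conj(chi_l(m)) = 5 * [k = l].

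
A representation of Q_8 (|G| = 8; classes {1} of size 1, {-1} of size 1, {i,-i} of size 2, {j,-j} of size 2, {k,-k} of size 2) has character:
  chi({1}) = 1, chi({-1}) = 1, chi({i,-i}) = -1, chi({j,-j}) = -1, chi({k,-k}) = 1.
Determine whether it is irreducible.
Irreducible: <chi, chi> = 1.

Details: <chi, chi> = (1/|G|) sum_C |C| * |chi(C)|^2 = (1/8)[1*|1|^2 + 1*|1|^2 + 2*|-1|^2 + 2*|-1|^2 + 2*|1|^2]
  = (1/8)[(1) + (1) + (2) + (2) + (2)] = 8/8 = 1.
A character is irreducible iff <chi, chi> = 1, so this representation is irreducible.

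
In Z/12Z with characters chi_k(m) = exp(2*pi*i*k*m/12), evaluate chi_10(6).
chi_10(6) = zeta_12^60 = 1

Derivation: chi_10(6) = zeta_12^(10*6) = zeta_12^60. Since zeta_12^12 = 1, this equals zeta_12^0 = exp(2*pi*i*0/12) = 1.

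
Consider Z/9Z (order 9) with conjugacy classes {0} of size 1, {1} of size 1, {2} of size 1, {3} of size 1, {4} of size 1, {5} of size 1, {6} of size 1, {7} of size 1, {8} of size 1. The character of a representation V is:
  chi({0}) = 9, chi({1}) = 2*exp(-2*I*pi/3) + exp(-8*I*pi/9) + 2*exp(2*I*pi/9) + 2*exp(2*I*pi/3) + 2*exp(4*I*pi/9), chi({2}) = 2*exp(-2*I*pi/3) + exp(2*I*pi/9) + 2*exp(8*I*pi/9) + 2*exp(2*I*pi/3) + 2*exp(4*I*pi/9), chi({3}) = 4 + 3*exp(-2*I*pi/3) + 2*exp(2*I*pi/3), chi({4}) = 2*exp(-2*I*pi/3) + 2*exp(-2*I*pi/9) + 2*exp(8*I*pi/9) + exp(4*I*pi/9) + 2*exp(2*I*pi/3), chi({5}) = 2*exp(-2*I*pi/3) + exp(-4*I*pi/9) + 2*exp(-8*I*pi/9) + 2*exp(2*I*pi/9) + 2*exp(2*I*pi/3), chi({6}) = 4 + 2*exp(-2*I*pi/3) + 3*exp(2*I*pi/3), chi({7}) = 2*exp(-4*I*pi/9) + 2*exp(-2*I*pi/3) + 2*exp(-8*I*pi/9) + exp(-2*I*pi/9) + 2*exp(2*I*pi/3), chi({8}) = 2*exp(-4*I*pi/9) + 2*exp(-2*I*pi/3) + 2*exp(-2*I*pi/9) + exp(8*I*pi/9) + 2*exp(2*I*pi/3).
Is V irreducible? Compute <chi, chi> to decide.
Not irreducible (reducible): <chi, chi> = 17 > 1.

Derivation: <chi, chi> = (1/|G|) sum_C |C| * |chi(C)|^2 = (1/9)[1*|9|^2 + 1*|2*exp(-2*I*pi/3) + exp(-8*I*pi/9) + 2*exp(2*I*pi/9) + 2*exp(2*I*pi/3) + 2*exp(4*I*pi/9)|^2 + 1*|2*exp(-2*I*pi/3) + exp(2*I*pi/9) + 2*exp(8*I*pi/9) + 2*exp(2*I*pi/3) + 2*exp(4*I*pi/9)|^2 + 1*|4 + 3*exp(-2*I*pi/3) + 2*exp(2*I*pi/3)|^2 + 1*|2*exp(-2*I*pi/3) + 2*exp(-2*I*pi/9) + 2*exp(8*I*pi/9) + exp(4*I*pi/9) + 2*exp(2*I*pi/3)|^2 + 1*|2*exp(-2*I*pi/3) + exp(-4*I*pi/9) + 2*exp(-8*I*pi/9) + 2*exp(2*I*pi/9) + 2*exp(2*I*pi/3)|^2 + 1*|4 + 2*exp(-2*I*pi/3) + 3*exp(2*I*pi/3)|^2 + 1*|2*exp(-4*I*pi/9) + 2*exp(-2*I*pi/3) + 2*exp(-8*I*pi/9) + exp(-2*I*pi/9) + 2*exp(2*I*pi/3)|^2 + 1*|2*exp(-4*I*pi/9) + 2*exp(-2*I*pi/3) + 2*exp(-2*I*pi/9) + exp(8*I*pi/9) + 2*exp(2*I*pi/3)|^2]
  = (1/9)[(81) + (17 + 10*exp(-2*I*pi/9) + 6*exp(-4*I*pi/9) + 6*exp(-2*I*pi/3) + 10*exp(-8*I*pi/9) + 10*exp(8*I*pi/9) + 6*exp(2*I*pi/3) + 6*exp(4*I*pi/9) + 10*exp(2*I*pi/9)) + (17 + 10*exp(-4*I*pi/9) + 10*exp(-2*I*pi/9) + 6*exp(-2*I*pi/3) + 6*exp(-8*I*pi/9) + 6*exp(8*I*pi/9) + 6*exp(2*I*pi/3) + 10*exp(2*I*pi/9) + 10*exp(4*I*pi/9)) + (3) + (17 + 10*exp(-4*I*pi/9) + 6*exp(-2*I*pi/3) + 6*exp(-2*I*pi/9) + 10*exp(-8*I*pi/9) + 10*exp(8*I*pi/9) + 6*exp(2*I*pi/9) + 6*exp(2*I*pi/3) + 10*exp(4*I*pi/9)) + (17 + 10*exp(-4*I*pi/9) + 6*exp(-2*I*pi/3) + 6*exp(-2*I*pi/9) + 10*exp(-8*I*pi/9) + 10*exp(8*I*pi/9) + 6*exp(2*I*pi/9) + 6*exp(2*I*pi/3) + 10*exp(4*I*pi/9)) + (3) + (17 + 10*exp(-4*I*pi/9) + 10*exp(-2*I*pi/9) + 6*exp(-2*I*pi/3) + 6*exp(-8*I*pi/9) + 6*exp(8*I*pi/9) + 6*exp(2*I*pi/3) + 10*exp(2*I*pi/9) + 10*exp(4*I*pi/9)) + (17 + 10*exp(-2*I*pi/9) + 6*exp(-4*I*pi/9) + 6*exp(-2*I*pi/3) + 10*exp(-8*I*pi/9) + 10*exp(8*I*pi/9) + 6*exp(2*I*pi/3) + 6*exp(4*I*pi/9) + 10*exp(2*I*pi/9))] = 153/9 = 17.
(Exp terms are combined using exp(i*s)*conj(exp(i*t)) = exp(i*(s-t)), and sums of them are collapsed using the identity that for every m > 1 the m distinct m-th roots of unity sum to 0, e.g. 1 + exp(2*I*pi/3) + exp(-2*I*pi/3) = 0.)
A character is irreducible iff <chi, chi> = 1, so this representation is reducible.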